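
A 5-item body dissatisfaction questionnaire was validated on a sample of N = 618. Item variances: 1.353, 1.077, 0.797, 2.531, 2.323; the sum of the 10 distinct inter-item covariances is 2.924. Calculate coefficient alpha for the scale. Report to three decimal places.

sum of item variances = 1.353 + 1.077 + 0.797 + 2.531 + 2.323 = 8.081
Sum of distinct covariances = 2.924
σ²_T = sum of item variances + 2·Σcov = 8.081 + 2 × 2.924 = 13.929
α = (5/4)·(1 − 8.081/13.929) = 0.525

α = 0.525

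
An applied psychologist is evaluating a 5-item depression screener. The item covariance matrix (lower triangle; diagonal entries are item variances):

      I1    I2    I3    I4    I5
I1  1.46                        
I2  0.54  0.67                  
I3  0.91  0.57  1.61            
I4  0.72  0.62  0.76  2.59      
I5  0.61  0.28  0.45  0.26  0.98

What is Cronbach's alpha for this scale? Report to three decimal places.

Σσ²ᵢ = 1.46 + 0.67 + 1.61 + 2.59 + 0.98 = 7.31
Σ_{i<j} σ_ij = 5.72
Var(T) = 7.31 + 2 × 5.72 = 18.75
α = (k/(k−1))·(1 − Σσ²ᵢ/Var(T)) = (5/4)·(1 − 7.31/18.75) = 0.763

α = 0.763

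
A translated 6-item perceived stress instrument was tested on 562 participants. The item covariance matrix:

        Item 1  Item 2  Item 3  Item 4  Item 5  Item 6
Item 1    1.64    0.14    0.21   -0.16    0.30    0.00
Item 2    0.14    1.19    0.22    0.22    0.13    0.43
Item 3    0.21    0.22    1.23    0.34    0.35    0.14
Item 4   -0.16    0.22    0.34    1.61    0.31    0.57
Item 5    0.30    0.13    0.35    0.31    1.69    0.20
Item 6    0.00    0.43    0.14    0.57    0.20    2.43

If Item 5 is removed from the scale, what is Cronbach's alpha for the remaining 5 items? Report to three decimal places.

Remaining items: Item 1, Item 2, Item 3, Item 4, Item 6 (k = 5).
sum of item variances = 1.64 + 1.19 + 1.23 + 1.61 + 2.43 = 8.10
total variance = 8.10 + 2 × 2.11 = 12.32
α (item deleted) = (5/4)·(1 − 8.10/12.32) = 0.428

α = 0.428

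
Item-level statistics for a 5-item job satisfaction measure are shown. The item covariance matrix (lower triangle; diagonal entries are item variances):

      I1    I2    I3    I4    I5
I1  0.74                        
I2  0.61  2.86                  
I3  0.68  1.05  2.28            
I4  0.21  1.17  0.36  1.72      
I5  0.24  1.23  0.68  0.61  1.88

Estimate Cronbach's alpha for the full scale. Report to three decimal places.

Cronbach's alpha = 0.738

sum of item variances = 0.74 + 2.86 + 2.28 + 1.72 + 1.88 = 9.48
Sum of off-diagonal covariances = 6.84
σ²_total = 9.48 + 2 × 6.84 = 23.16
α = (k/(k−1))·(1 − sum of item variances/σ²_total) = (5/4)·(1 − 9.48/23.16) = 0.738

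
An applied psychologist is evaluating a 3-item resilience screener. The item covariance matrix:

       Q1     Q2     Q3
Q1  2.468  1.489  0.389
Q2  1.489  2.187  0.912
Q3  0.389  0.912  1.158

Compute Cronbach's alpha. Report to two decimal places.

Σσ²ᵢ = 2.468 + 2.187 + 1.158 = 5.813
Sum of the distinct covariances = 2.790
total variance = 5.813 + 2 × 2.790 = 11.393
α = (k/(k−1))·(1 − Σσ²ᵢ/total variance) = (3/2)·(1 − 5.813/11.393) = 0.73

Cronbach's alpha = 0.73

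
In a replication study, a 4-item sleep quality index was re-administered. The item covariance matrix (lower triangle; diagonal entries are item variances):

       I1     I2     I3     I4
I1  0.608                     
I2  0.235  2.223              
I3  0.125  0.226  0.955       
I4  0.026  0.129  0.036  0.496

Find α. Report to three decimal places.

Σσ²ᵢ = 0.608 + 2.223 + 0.955 + 0.496 = 4.282
Sum of off-diagonal covariances = 0.777
σ²_total = 4.282 + 2 × 0.777 = 5.836
α = (k/(k−1))·(1 − Σσ²ᵢ/σ²_total) = (4/3)·(1 − 4.282/5.836) = 0.355

α = 0.355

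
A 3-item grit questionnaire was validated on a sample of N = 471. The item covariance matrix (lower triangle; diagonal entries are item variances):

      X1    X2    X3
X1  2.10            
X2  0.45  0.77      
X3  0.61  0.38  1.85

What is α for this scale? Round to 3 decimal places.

ΣVar(i) = 2.10 + 0.77 + 1.85 = 4.72
Σ_{i<j} σ_ij = 1.44
σ²_T = 4.72 + 2 × 1.44 = 7.60
α = (k/(k−1))·(1 − ΣVar(i)/σ²_T) = (3/2)·(1 − 4.72/7.60) = 0.568

α = 0.568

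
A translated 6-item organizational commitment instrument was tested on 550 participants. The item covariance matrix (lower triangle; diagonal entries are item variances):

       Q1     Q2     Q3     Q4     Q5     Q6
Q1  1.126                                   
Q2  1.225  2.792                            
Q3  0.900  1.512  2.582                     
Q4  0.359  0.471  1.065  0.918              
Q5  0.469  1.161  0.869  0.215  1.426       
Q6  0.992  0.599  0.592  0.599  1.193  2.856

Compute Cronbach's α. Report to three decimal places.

Cronbach's α = 0.812

Σσ²ᵢ = 1.126 + 2.792 + 2.582 + 0.918 + 1.426 + 2.856 = 11.700
Sum of off-diagonal covariances = 12.221
σ²_total = 11.700 + 2 × 12.221 = 36.142
α = (k/(k−1))·(1 − Σσ²ᵢ/σ²_total) = (6/5)·(1 − 11.700/36.142) = 0.812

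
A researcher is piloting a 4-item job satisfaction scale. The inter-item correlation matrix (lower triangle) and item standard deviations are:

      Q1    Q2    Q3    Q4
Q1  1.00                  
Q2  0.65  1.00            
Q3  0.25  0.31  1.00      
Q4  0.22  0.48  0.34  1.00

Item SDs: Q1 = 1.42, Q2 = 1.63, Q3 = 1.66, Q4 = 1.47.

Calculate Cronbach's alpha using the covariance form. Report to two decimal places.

Cronbach's alpha = 0.70

Σσ²ᵢ = 1.42² + 1.63² + 1.66² + 1.47² = 9.5898
Covariances σ_ij = r_ij · s_i · s_j:
  σ(Q1,Q2) = 0.65 × 1.42 × 1.63 = 1.5045
  σ(Q1,Q3) = 0.25 × 1.42 × 1.66 = 0.5893
  σ(Q1,Q4) = 0.22 × 1.42 × 1.47 = 0.4592
  σ(Q2,Q3) = 0.31 × 1.63 × 1.66 = 0.8388
  σ(Q2,Q4) = 0.48 × 1.63 × 1.47 = 1.1501
  σ(Q3,Q4) = 0.34 × 1.66 × 1.47 = 0.8297
σ²_T = Σσ²ᵢ + 2·Σσ_ij = 9.5898 + 2 × 5.3716 = 20.3330
α = (4/3)·(1 − 9.5898/20.3330) = 0.70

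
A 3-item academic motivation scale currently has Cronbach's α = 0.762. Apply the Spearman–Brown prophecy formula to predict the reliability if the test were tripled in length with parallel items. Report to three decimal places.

Length factor m = 3
α' = m·α / (1 + (m−1)·α)
   = 3 × 0.762 / (1 + (3 − 1) × 0.762)
   = 2.2860 / 2.5240 = 0.906

predicted reliability = 0.906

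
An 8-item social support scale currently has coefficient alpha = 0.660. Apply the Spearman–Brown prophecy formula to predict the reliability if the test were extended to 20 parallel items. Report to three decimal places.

Length factor m = 20/8 = 2.5000
α' = m·α / (1 + (m−1)·α)
   = 20/8 × 0.660 / (1 + (20/8 − 1) × 0.660)
   = 1.6500 / 1.9900 = 0.829

predicted reliability = 0.829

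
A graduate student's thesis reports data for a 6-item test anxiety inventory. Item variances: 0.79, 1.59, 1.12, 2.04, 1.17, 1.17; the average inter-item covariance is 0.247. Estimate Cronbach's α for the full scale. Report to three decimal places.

ΣVar(i) = 0.79 + 1.59 + 1.12 + 2.04 + 1.17 + 1.17 = 7.88
Sum of the 15 distinct covariances = 15 × 0.247 = 3.705
Var(T) = ΣVar(i) + 2·Σcov = 7.88 + 2 × 3.705 = 15.290
α = (6/5)·(1 − 7.88/15.290) = 0.582

Cronbach's α = 0.582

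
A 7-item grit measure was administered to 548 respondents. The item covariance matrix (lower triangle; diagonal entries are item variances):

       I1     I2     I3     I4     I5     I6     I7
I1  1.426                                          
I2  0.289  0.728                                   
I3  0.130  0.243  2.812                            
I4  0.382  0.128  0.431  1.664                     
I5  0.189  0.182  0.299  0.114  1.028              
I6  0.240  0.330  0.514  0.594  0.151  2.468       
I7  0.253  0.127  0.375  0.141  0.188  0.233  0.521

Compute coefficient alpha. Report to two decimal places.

α = 0.59

sum of item variances = 1.426 + 0.728 + 2.812 + 1.664 + 1.028 + 2.468 + 0.521 = 10.647
Sum of off-diagonal covariances = 5.533
σ²_T = 10.647 + 2 × 5.533 = 21.713
α = (k/(k−1))·(1 − sum of item variances/σ²_T) = (7/6)·(1 − 10.647/21.713) = 0.59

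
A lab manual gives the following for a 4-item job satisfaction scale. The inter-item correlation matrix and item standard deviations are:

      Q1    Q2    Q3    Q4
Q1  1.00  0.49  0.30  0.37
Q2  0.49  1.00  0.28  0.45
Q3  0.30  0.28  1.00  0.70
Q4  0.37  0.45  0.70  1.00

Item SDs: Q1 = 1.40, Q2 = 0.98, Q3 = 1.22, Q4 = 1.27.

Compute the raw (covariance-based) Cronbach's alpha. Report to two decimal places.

Σσ²ᵢ = 1.40² + 0.98² + 1.22² + 1.27² = 6.0217
Covariances σ_ij = r_ij · s_i · s_j:
  σ(Q1,Q2) = 0.49 × 1.40 × 0.98 = 0.6723
  σ(Q1,Q3) = 0.30 × 1.40 × 1.22 = 0.5124
  σ(Q1,Q4) = 0.37 × 1.40 × 1.27 = 0.6579
  σ(Q2,Q3) = 0.28 × 0.98 × 1.22 = 0.3348
  σ(Q2,Q4) = 0.45 × 0.98 × 1.27 = 0.5601
  σ(Q3,Q4) = 0.70 × 1.22 × 1.27 = 1.0846
σ²_T = Σσ²ᵢ + 2·Σσ_ij = 6.0217 + 2 × 3.8221 = 13.6659
α = (4/3)·(1 − 6.0217/13.6659) = 0.75

α = 0.75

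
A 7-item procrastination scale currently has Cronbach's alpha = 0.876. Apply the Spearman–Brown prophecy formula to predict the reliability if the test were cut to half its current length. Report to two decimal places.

predicted reliability = 0.78

Length factor m = 1/2
α' = m·α / (1 − (1−m)·α)
   = 1/2 × 0.876 / (1 − (1 − 1/2) × 0.876)
   = 0.4380 / 0.5620 = 0.78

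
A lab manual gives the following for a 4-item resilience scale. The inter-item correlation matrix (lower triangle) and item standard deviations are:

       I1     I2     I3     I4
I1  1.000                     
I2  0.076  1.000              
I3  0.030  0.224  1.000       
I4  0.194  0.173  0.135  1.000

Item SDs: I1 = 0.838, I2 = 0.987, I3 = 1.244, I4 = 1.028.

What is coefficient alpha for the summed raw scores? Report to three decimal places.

Σσ²ᵢ = 0.838² + 0.987² + 1.244² + 1.028² = 4.2807
Covariances σ_ij = r_ij · s_i · s_j:
  σ(I1,I2) = 0.076 × 0.838 × 0.987 = 0.0629
  σ(I1,I3) = 0.030 × 0.838 × 1.244 = 0.0313
  σ(I1,I4) = 0.194 × 0.838 × 1.028 = 0.1671
  σ(I2,I3) = 0.224 × 0.987 × 1.244 = 0.2750
  σ(I2,I4) = 0.173 × 0.987 × 1.028 = 0.1755
  σ(I3,I4) = 0.135 × 1.244 × 1.028 = 0.1726
σ²_T = Σσ²ᵢ + 2·Σσ_ij = 4.2807 + 2 × 0.8844 = 6.0495
α = (4/3)·(1 − 4.2807/6.0495) = 0.390

α = 0.390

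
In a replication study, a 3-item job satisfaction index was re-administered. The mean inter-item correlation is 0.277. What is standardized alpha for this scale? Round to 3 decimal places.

α = 0.535

Standardized α = k·r̄ / (1 + (k−1)·r̄) = 3 × 0.277 / (1 + 2 × 0.277)
  = 0.8310 / 1.5540 = 0.535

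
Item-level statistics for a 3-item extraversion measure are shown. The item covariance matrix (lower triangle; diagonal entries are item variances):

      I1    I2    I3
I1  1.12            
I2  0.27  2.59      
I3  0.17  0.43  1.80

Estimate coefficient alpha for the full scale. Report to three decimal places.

α = 0.360

ΣVar(i) = 1.12 + 2.59 + 1.80 = 5.51
Σ_{i<j} σ_ij = 0.87
Var(T) = 5.51 + 2 × 0.87 = 7.25
α = (k/(k−1))·(1 − ΣVar(i)/Var(T)) = (3/2)·(1 − 5.51/7.25) = 0.360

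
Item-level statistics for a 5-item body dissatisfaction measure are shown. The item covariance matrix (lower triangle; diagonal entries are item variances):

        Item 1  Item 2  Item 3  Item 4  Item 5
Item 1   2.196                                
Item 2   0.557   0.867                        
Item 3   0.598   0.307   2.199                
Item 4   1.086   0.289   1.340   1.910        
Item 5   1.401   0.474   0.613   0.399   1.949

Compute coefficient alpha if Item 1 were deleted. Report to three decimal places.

Remaining items: Item 2, Item 3, Item 4, Item 5 (k = 4).
Σσᵢ² = 0.867 + 2.199 + 1.910 + 1.949 = 6.925
total variance = 6.925 + 2 × 3.422 = 13.769
α (item deleted) = (4/3)·(1 − 6.925/13.769) = 0.663

α = 0.663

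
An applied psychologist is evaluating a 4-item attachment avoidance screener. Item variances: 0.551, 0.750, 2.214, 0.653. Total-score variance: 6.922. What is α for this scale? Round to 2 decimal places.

α = 0.53

sum of item variances = 0.551 + 0.750 + 2.214 + 0.653 = 4.168
α = (k/(k−1))·(1 − sum of item variances/σ²_total) = (4/3)·(1 − 4.168/6.922) = 0.53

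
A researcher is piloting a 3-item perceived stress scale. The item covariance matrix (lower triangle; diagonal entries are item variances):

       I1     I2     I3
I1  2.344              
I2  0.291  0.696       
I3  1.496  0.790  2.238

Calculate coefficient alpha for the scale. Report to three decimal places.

α = 0.741

sum of item variances = 2.344 + 0.696 + 2.238 = 5.278
Sum of off-diagonal covariances = 2.577
total variance = 5.278 + 2 × 2.577 = 10.432
α = (k/(k−1))·(1 − sum of item variances/total variance) = (3/2)·(1 − 5.278/10.432) = 0.741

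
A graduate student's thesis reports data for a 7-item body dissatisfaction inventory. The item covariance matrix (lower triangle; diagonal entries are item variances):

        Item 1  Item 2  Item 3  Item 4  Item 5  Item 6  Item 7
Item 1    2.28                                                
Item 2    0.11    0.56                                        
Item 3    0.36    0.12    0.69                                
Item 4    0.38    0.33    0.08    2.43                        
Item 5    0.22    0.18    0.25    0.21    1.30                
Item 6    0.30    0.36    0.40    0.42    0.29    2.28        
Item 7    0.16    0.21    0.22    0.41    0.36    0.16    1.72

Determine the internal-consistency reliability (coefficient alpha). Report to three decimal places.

ΣVar(i) = 2.28 + 0.56 + 0.69 + 2.43 + 1.30 + 2.28 + 1.72 = 11.26
Sum of the distinct covariances = 5.53
σ²_T = 11.26 + 2 × 5.53 = 22.32
α = (k/(k−1))·(1 − ΣVar(i)/σ²_T) = (7/6)·(1 − 11.26/22.32) = 0.578

coefficient alpha = 0.578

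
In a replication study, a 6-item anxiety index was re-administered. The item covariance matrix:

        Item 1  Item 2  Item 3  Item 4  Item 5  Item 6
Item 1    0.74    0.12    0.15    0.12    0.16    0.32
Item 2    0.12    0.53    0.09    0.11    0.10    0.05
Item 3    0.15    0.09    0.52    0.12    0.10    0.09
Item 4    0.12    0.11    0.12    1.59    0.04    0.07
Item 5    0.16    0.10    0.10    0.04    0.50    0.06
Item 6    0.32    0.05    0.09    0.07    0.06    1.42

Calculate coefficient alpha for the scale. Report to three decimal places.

Σσ²ᵢ = 0.74 + 0.53 + 0.52 + 1.59 + 0.50 + 1.42 = 5.30
Sum of the distinct covariances = 1.70
σ²_total = 5.30 + 2 × 1.70 = 8.70
α = (k/(k−1))·(1 − Σσ²ᵢ/σ²_total) = (6/5)·(1 − 5.30/8.70) = 0.469

coefficient alpha = 0.469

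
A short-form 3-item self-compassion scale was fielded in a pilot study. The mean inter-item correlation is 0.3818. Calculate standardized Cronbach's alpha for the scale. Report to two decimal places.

Standardized α = k·r̄ / (1 + (k−1)·r̄) = 3 × 0.3818 / (1 + 2 × 0.3818)
  = 1.1454 / 1.7636 = 0.65

standardized Cronbach's alpha = 0.65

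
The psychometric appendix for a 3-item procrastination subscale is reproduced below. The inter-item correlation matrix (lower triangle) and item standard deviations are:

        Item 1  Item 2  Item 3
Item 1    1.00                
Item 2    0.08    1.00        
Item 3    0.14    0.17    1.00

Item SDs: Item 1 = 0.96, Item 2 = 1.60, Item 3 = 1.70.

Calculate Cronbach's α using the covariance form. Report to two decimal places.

Σσ²ᵢ = 0.96² + 1.60² + 1.70² = 6.3716
Covariances σ_ij = r_ij · s_i · s_j:
  σ(Item 1,Item 2) = 0.08 × 0.96 × 1.60 = 0.1229
  σ(Item 1,Item 3) = 0.14 × 0.96 × 1.70 = 0.2285
  σ(Item 2,Item 3) = 0.17 × 1.60 × 1.70 = 0.4624
σ²_T = Σσ²ᵢ + 2·Σσ_ij = 6.3716 + 2 × 0.8138 = 7.9992
α = (3/2)·(1 − 6.3716/7.9992) = 0.31

Cronbach's α = 0.31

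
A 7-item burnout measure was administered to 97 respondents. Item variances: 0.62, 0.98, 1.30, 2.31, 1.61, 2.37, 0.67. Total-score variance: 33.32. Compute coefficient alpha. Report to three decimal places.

Σσᵢ² = 0.62 + 0.98 + 1.30 + 2.31 + 1.61 + 2.37 + 0.67 = 9.86
α = (k/(k−1))·(1 − Σσᵢ²/Var(T)) = (7/6)·(1 − 9.86/33.32) = 0.821

α = 0.821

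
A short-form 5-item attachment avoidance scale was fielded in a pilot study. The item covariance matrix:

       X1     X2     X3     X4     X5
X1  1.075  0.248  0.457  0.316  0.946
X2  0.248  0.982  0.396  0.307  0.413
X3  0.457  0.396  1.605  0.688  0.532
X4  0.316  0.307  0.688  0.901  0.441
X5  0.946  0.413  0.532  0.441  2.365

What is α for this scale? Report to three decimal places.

α = 0.722

Σσ²ᵢ = 1.075 + 0.982 + 1.605 + 0.901 + 2.365 = 6.928
Sum of the distinct covariances = 4.744
σ²_T = 6.928 + 2 × 4.744 = 16.416
α = (k/(k−1))·(1 − Σσ²ᵢ/σ²_T) = (5/4)·(1 − 6.928/16.416) = 0.722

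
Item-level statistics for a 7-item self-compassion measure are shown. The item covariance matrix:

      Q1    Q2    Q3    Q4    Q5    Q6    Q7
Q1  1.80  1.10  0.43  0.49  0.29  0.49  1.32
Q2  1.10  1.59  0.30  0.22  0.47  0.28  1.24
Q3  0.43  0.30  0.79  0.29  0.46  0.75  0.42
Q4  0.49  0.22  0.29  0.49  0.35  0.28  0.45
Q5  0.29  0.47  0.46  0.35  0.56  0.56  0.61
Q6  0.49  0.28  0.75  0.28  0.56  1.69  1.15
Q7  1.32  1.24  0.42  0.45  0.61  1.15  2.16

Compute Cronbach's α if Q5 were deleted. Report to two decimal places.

α = 0.82

Remaining items: Q1, Q2, Q3, Q4, Q6, Q7 (k = 6).
sum of item variances = 1.80 + 1.59 + 0.79 + 0.49 + 1.69 + 2.16 = 8.52
total variance = 8.52 + 2 × 9.21 = 26.94
α (item deleted) = (6/5)·(1 − 8.52/26.94) = 0.82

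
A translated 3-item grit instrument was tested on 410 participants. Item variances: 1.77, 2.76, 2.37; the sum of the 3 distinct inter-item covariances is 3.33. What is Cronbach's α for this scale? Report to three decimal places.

Cronbach's α = 0.737

Σσᵢ² = 1.77 + 2.76 + 2.37 = 6.90
Sum of distinct covariances = 3.33
total variance = Σσᵢ² + 2·Σcov = 6.90 + 2 × 3.33 = 13.56
α = (3/2)·(1 − 6.90/13.56) = 0.737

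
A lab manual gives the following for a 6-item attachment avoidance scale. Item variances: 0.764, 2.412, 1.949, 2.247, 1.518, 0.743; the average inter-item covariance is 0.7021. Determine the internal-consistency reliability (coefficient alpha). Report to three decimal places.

coefficient alpha = 0.823

Σσᵢ² = 0.764 + 2.412 + 1.949 + 2.247 + 1.518 + 0.743 = 9.633
Sum of the 15 distinct covariances = 15 × 0.7021 = 10.5315
Var(T) = Σσᵢ² + 2·Σcov = 9.633 + 2 × 10.5315 = 30.6960
α = (6/5)·(1 − 9.633/30.6960) = 0.823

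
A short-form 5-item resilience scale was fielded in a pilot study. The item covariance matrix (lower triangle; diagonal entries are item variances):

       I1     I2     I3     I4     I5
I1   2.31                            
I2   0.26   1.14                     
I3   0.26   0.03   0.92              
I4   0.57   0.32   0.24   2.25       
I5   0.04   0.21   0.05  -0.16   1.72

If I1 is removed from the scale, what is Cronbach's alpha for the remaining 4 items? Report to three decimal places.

Remaining items: I2, I3, I4, I5 (k = 4).
ΣVar(i) = 1.14 + 0.92 + 2.25 + 1.72 = 6.03
Var(T) = 6.03 + 2 × 0.69 = 7.41
α (item deleted) = (4/3)·(1 − 6.03/7.41) = 0.248

α = 0.248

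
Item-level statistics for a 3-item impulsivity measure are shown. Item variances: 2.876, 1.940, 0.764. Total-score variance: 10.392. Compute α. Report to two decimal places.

α = 0.69

sum of item variances = 2.876 + 1.940 + 0.764 = 5.580
α = (k/(k−1))·(1 − sum of item variances/σ²_total) = (3/2)·(1 − 5.580/10.392) = 0.69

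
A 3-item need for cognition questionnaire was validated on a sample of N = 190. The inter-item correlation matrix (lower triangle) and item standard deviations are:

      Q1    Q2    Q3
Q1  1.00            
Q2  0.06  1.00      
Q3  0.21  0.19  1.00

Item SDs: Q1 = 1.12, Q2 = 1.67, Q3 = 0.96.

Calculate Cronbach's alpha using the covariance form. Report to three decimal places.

Cronbach's alpha = 0.308

Σσ²ᵢ = 1.12² + 1.67² + 0.96² = 4.9649
Covariances σ_ij = r_ij · s_i · s_j:
  σ(Q1,Q2) = 0.06 × 1.12 × 1.67 = 0.1122
  σ(Q1,Q3) = 0.21 × 1.12 × 0.96 = 0.2258
  σ(Q2,Q3) = 0.19 × 1.67 × 0.96 = 0.3046
σ²_T = Σσ²ᵢ + 2·Σσ_ij = 4.9649 + 2 × 0.6426 = 6.2501
α = (3/2)·(1 − 4.9649/6.2501) = 0.308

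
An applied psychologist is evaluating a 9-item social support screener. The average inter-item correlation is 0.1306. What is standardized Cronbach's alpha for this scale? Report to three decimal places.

standardized Cronbach's alpha = 0.575

Standardized α = k·r̄ / (1 + (k−1)·r̄) = 9 × 0.1306 / (1 + 8 × 0.1306)
  = 1.1754 / 2.0448 = 0.575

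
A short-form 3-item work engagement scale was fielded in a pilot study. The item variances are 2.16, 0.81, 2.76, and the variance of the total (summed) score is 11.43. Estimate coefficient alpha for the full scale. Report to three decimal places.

sum of item variances = 2.16 + 0.81 + 2.76 = 5.73
α = (k/(k−1))·(1 − sum of item variances/total variance) = (3/2)·(1 − 5.73/11.43) = 0.748

coefficient alpha = 0.748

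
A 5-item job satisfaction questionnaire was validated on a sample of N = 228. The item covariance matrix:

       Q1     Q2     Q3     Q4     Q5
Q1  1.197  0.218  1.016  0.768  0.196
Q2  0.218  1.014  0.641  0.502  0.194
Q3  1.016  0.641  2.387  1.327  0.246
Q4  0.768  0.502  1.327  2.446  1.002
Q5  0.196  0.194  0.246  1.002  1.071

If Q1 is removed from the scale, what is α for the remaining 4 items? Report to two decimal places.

α = 0.71

Remaining items: Q2, Q3, Q4, Q5 (k = 4).
sum of item variances = 1.014 + 2.387 + 2.446 + 1.071 = 6.918
Var(T) = 6.918 + 2 × 3.912 = 14.742
α (item deleted) = (4/3)·(1 − 6.918/14.742) = 0.71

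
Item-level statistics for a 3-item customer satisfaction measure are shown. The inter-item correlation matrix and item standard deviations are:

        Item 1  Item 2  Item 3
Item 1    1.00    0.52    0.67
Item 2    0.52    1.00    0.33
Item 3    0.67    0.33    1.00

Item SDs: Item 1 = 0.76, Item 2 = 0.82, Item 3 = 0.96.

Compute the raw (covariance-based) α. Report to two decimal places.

Σσ²ᵢ = 0.76² + 0.82² + 0.96² = 2.1716
Covariances σ_ij = r_ij · s_i · s_j:
  σ(Item 1,Item 2) = 0.52 × 0.76 × 0.82 = 0.3241
  σ(Item 1,Item 3) = 0.67 × 0.76 × 0.96 = 0.4888
  σ(Item 2,Item 3) = 0.33 × 0.82 × 0.96 = 0.2598
σ²_T = Σσ²ᵢ + 2·Σσ_ij = 2.1716 + 2 × 1.0727 = 4.3170
α = (3/2)·(1 − 2.1716/4.3170) = 0.75

α = 0.75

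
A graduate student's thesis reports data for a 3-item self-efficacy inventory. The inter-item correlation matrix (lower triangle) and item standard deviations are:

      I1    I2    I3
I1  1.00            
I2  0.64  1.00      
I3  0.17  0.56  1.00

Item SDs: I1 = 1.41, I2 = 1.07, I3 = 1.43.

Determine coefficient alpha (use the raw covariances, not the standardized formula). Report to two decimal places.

α = 0.68

Σσ²ᵢ = 1.41² + 1.07² + 1.43² = 5.1779
Covariances σ_ij = r_ij · s_i · s_j:
  σ(I1,I2) = 0.64 × 1.41 × 1.07 = 0.9656
  σ(I1,I3) = 0.17 × 1.41 × 1.43 = 0.3428
  σ(I2,I3) = 0.56 × 1.07 × 1.43 = 0.8569
σ²_T = Σσ²ᵢ + 2·Σσ_ij = 5.1779 + 2 × 2.1653 = 9.5085
α = (3/2)·(1 − 5.1779/9.5085) = 0.68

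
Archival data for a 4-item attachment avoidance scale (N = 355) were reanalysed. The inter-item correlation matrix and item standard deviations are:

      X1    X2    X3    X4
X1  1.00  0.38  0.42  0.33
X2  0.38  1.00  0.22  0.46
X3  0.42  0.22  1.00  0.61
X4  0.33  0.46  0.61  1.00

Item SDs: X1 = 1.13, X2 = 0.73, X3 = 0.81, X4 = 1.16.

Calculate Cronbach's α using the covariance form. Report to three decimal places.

α = 0.718

Σσ²ᵢ = 1.13² + 0.73² + 0.81² + 1.16² = 3.8115
Covariances σ_ij = r_ij · s_i · s_j:
  σ(X1,X2) = 0.38 × 1.13 × 0.73 = 0.3135
  σ(X1,X3) = 0.42 × 1.13 × 0.81 = 0.3844
  σ(X1,X4) = 0.33 × 1.13 × 1.16 = 0.4326
  σ(X2,X3) = 0.22 × 0.73 × 0.81 = 0.1301
  σ(X2,X4) = 0.46 × 0.73 × 1.16 = 0.3895
  σ(X3,X4) = 0.61 × 0.81 × 1.16 = 0.5732
σ²_T = Σσ²ᵢ + 2·Σσ_ij = 3.8115 + 2 × 2.2233 = 8.2581
α = (4/3)·(1 − 3.8115/8.2581) = 0.718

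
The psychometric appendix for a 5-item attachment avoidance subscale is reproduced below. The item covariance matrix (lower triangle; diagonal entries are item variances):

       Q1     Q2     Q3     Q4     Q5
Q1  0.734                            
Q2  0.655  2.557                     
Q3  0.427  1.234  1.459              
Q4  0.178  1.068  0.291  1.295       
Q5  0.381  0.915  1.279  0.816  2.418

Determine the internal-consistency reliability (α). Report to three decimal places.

α = 0.789

Σσᵢ² = 0.734 + 2.557 + 1.459 + 1.295 + 2.418 = 8.463
Σ_{i<j} σ_ij = 7.244
σ²_T = 8.463 + 2 × 7.244 = 22.951
α = (k/(k−1))·(1 − Σσᵢ²/σ²_T) = (5/4)·(1 − 8.463/22.951) = 0.789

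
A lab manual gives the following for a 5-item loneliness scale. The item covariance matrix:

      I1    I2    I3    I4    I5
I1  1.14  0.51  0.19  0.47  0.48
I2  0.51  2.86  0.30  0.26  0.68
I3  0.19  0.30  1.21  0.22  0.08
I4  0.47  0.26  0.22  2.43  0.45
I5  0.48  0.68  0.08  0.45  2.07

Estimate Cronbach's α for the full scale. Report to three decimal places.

ΣVar(i) = 1.14 + 2.86 + 1.21 + 2.43 + 2.07 = 9.71
Sum of off-diagonal covariances = 3.64
total variance = 9.71 + 2 × 3.64 = 16.99
α = (k/(k−1))·(1 − ΣVar(i)/total variance) = (5/4)·(1 − 9.71/16.99) = 0.536

Cronbach's α = 0.536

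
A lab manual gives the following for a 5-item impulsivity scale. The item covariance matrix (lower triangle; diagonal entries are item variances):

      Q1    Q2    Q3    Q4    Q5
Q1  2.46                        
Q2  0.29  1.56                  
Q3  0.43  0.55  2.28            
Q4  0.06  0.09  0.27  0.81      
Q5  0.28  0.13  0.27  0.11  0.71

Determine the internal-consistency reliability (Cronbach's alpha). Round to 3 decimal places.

ΣVar(i) = 2.46 + 1.56 + 2.28 + 0.81 + 0.71 = 7.82
Sum of off-diagonal covariances = 2.48
σ²_T = 7.82 + 2 × 2.48 = 12.78
α = (k/(k−1))·(1 − ΣVar(i)/σ²_T) = (5/4)·(1 − 7.82/12.78) = 0.485

α = 0.485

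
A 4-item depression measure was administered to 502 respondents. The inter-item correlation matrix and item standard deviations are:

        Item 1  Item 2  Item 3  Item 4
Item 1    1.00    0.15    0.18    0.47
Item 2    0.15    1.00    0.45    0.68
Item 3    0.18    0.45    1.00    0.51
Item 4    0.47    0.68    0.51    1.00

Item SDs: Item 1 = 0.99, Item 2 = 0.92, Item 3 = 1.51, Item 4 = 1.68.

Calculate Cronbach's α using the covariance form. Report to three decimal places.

Cronbach's α = 0.727

Σσ²ᵢ = 0.99² + 0.92² + 1.51² + 1.68² = 6.9290
Covariances σ_ij = r_ij · s_i · s_j:
  σ(Item 1,Item 2) = 0.15 × 0.99 × 0.92 = 0.1366
  σ(Item 1,Item 3) = 0.18 × 0.99 × 1.51 = 0.2691
  σ(Item 1,Item 4) = 0.47 × 0.99 × 1.68 = 0.7817
  σ(Item 2,Item 3) = 0.45 × 0.92 × 1.51 = 0.6251
  σ(Item 2,Item 4) = 0.68 × 0.92 × 1.68 = 1.0510
  σ(Item 3,Item 4) = 0.51 × 1.51 × 1.68 = 1.2938
σ²_T = Σσ²ᵢ + 2·Σσ_ij = 6.9290 + 2 × 4.1573 = 15.2436
α = (4/3)·(1 − 6.9290/15.2436) = 0.727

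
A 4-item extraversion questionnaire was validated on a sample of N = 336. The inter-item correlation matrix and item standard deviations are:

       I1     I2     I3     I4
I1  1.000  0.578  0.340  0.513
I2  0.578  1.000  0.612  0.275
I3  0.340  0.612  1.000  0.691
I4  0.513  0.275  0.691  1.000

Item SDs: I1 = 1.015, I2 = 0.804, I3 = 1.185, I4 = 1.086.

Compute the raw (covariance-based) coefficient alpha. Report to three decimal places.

Σσ²ᵢ = 1.015² + 0.804² + 1.185² + 1.086² = 4.2603
Covariances σ_ij = r_ij · s_i · s_j:
  σ(I1,I2) = 0.578 × 1.015 × 0.804 = 0.4717
  σ(I1,I3) = 0.340 × 1.015 × 1.185 = 0.4089
  σ(I1,I4) = 0.513 × 1.015 × 1.086 = 0.5655
  σ(I2,I3) = 0.612 × 0.804 × 1.185 = 0.5831
  σ(I2,I4) = 0.275 × 0.804 × 1.086 = 0.2401
  σ(I3,I4) = 0.691 × 1.185 × 1.086 = 0.8893
σ²_T = Σσ²ᵢ + 2·Σσ_ij = 4.2603 + 2 × 3.1586 = 10.5775
α = (4/3)·(1 − 4.2603/10.5775) = 0.796

α = 0.796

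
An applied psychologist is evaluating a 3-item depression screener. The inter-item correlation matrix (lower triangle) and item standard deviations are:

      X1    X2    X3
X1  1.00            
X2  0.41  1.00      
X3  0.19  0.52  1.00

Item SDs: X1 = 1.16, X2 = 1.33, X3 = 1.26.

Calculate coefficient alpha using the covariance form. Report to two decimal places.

Σσ²ᵢ = 1.16² + 1.33² + 1.26² = 4.7021
Covariances σ_ij = r_ij · s_i · s_j:
  σ(X1,X2) = 0.41 × 1.16 × 1.33 = 0.6325
  σ(X1,X3) = 0.19 × 1.16 × 1.26 = 0.2777
  σ(X2,X3) = 0.52 × 1.33 × 1.26 = 0.8714
σ²_T = Σσ²ᵢ + 2·Σσ_ij = 4.7021 + 2 × 1.7816 = 8.2653
α = (3/2)·(1 − 4.7021/8.2653) = 0.65

coefficient alpha = 0.65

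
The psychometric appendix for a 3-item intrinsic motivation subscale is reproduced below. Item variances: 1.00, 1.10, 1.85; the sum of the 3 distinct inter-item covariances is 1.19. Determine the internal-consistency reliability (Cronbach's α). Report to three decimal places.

Σσ²ᵢ = 1.00 + 1.10 + 1.85 = 3.95
Sum of distinct covariances = 1.19
σ²_T = Σσ²ᵢ + 2·Σcov = 3.95 + 2 × 1.19 = 6.33
α = (3/2)·(1 − 3.95/6.33) = 0.564

Cronbach's α = 0.564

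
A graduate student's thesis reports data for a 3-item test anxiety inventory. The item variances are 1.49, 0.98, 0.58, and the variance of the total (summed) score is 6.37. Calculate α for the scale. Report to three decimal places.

α = 0.782

Σσᵢ² = 1.49 + 0.98 + 0.58 = 3.05
α = (k/(k−1))·(1 − Σσᵢ²/σ²_T) = (3/2)·(1 − 3.05/6.37) = 0.782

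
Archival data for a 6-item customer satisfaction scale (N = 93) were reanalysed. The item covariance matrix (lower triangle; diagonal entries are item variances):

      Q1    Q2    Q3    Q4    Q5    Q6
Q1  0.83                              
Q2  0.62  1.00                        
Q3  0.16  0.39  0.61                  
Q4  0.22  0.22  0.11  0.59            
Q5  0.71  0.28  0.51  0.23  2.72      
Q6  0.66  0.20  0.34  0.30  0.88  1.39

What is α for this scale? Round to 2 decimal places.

Σσ²ᵢ = 0.83 + 1.00 + 0.61 + 0.59 + 2.72 + 1.39 = 7.14
Sum of the distinct covariances = 5.83
σ²_T = 7.14 + 2 × 5.83 = 18.80
α = (k/(k−1))·(1 − Σσ²ᵢ/σ²_T) = (6/5)·(1 − 7.14/18.80) = 0.74

α = 0.74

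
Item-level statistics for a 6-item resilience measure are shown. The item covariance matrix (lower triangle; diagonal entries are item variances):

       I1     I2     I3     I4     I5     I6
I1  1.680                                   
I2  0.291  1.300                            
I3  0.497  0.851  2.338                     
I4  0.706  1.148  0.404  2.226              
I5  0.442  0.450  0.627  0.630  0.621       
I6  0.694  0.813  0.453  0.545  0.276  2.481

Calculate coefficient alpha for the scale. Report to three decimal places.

Σσᵢ² = 1.680 + 1.300 + 2.338 + 2.226 + 0.621 + 2.481 = 10.646
Σ_{i<j} σ_ij = 8.827
total variance = 10.646 + 2 × 8.827 = 28.300
α = (k/(k−1))·(1 − Σσᵢ²/total variance) = (6/5)·(1 − 10.646/28.300) = 0.749

α = 0.749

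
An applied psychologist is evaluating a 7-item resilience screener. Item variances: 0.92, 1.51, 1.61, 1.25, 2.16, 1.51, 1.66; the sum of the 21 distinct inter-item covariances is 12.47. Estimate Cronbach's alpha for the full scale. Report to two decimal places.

α = 0.82

Σσᵢ² = 0.92 + 1.51 + 1.61 + 1.25 + 2.16 + 1.51 + 1.66 = 10.62
Sum of distinct covariances = 12.47
total variance = Σσᵢ² + 2·Σcov = 10.62 + 2 × 12.47 = 35.56
α = (7/6)·(1 − 10.62/35.56) = 0.82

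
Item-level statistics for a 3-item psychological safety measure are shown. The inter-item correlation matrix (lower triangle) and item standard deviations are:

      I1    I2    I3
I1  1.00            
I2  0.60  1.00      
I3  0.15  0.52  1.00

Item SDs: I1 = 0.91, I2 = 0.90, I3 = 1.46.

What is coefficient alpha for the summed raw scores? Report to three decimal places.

coefficient alpha = 0.632

Σσ²ᵢ = 0.91² + 0.90² + 1.46² = 3.7697
Covariances σ_ij = r_ij · s_i · s_j:
  σ(I1,I2) = 0.60 × 0.91 × 0.90 = 0.4914
  σ(I1,I3) = 0.15 × 0.91 × 1.46 = 0.1993
  σ(I2,I3) = 0.52 × 0.90 × 1.46 = 0.6833
σ²_T = Σσ²ᵢ + 2·Σσ_ij = 3.7697 + 2 × 1.3740 = 6.5177
α = (3/2)·(1 − 3.7697/6.5177) = 0.632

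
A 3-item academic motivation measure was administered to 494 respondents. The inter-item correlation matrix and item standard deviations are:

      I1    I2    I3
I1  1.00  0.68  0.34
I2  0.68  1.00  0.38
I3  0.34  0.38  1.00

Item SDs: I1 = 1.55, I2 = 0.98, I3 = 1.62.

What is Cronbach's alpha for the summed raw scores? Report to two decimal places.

Σσ²ᵢ = 1.55² + 0.98² + 1.62² = 5.9873
Covariances σ_ij = r_ij · s_i · s_j:
  σ(I1,I2) = 0.68 × 1.55 × 0.98 = 1.0329
  σ(I1,I3) = 0.34 × 1.55 × 1.62 = 0.8537
  σ(I2,I3) = 0.38 × 0.98 × 1.62 = 0.6033
σ²_T = Σσ²ᵢ + 2·Σσ_ij = 5.9873 + 2 × 2.4899 = 10.9671
α = (3/2)·(1 − 5.9873/10.9671) = 0.68

Cronbach's alpha = 0.68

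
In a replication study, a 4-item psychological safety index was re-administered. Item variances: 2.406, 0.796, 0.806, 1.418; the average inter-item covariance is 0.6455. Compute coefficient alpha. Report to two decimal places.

coefficient alpha = 0.78

Σσ²ᵢ = 2.406 + 0.796 + 0.806 + 1.418 = 5.426
Sum of the 6 distinct covariances = 6 × 0.6455 = 3.8730
Var(T) = Σσ²ᵢ + 2·Σcov = 5.426 + 2 × 3.8730 = 13.1720
α = (4/3)·(1 − 5.426/13.1720) = 0.78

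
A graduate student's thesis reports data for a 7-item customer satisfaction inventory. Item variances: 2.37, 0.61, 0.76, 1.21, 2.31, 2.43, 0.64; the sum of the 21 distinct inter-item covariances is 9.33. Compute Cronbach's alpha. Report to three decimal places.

Σσ²ᵢ = 2.37 + 0.61 + 0.76 + 1.21 + 2.31 + 2.43 + 0.64 = 10.33
Sum of distinct covariances = 9.33
σ²_T = Σσ²ᵢ + 2·Σcov = 10.33 + 2 × 9.33 = 28.99
α = (7/6)·(1 − 10.33/28.99) = 0.751

Cronbach's alpha = 0.751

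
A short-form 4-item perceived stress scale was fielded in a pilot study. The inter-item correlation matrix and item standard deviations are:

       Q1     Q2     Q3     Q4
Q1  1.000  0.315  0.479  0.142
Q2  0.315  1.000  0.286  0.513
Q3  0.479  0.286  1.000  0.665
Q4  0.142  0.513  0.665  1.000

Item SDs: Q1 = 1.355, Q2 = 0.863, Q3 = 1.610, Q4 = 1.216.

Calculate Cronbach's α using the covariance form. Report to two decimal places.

Σσ²ᵢ = 1.355² + 0.863² + 1.610² + 1.216² = 6.6516
Covariances σ_ij = r_ij · s_i · s_j:
  σ(Q1,Q2) = 0.315 × 1.355 × 0.863 = 0.3683
  σ(Q1,Q3) = 0.479 × 1.355 × 1.610 = 1.0450
  σ(Q1,Q4) = 0.142 × 1.355 × 1.216 = 0.2340
  σ(Q2,Q3) = 0.286 × 0.863 × 1.610 = 0.3974
  σ(Q2,Q4) = 0.513 × 0.863 × 1.216 = 0.5383
  σ(Q3,Q4) = 0.665 × 1.610 × 1.216 = 1.3019
σ²_T = Σσ²ᵢ + 2·Σσ_ij = 6.6516 + 2 × 3.8849 = 14.4214
α = (4/3)·(1 − 6.6516/14.4214) = 0.72

α = 0.72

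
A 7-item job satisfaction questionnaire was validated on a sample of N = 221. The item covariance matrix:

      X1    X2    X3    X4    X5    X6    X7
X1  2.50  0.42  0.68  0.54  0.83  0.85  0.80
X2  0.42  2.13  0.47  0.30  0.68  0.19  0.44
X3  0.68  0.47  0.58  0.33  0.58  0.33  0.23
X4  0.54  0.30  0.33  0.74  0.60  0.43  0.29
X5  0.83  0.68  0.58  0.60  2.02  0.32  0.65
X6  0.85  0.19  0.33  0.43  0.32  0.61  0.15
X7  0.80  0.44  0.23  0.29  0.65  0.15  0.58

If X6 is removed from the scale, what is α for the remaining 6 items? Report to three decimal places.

α = 0.777

Remaining items: X1, X2, X3, X4, X5, X7 (k = 6).
Σσ²ᵢ = 2.50 + 2.13 + 0.58 + 0.74 + 2.02 + 0.58 = 8.55
σ²_T = 8.55 + 2 × 7.84 = 24.23
α (item deleted) = (6/5)·(1 − 8.55/24.23) = 0.777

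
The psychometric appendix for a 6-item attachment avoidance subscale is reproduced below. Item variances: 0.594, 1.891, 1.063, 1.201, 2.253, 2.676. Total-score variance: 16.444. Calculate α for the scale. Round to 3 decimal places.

sum of item variances = 0.594 + 1.891 + 1.063 + 1.201 + 2.253 + 2.676 = 9.678
α = (k/(k−1))·(1 − sum of item variances/total variance) = (6/5)·(1 − 9.678/16.444) = 0.494

α = 0.494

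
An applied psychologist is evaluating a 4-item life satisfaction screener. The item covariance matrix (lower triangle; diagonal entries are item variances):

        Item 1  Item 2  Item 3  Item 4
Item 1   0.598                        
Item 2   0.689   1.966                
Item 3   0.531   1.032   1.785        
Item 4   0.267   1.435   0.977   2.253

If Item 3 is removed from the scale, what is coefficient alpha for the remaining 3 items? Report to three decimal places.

α = 0.747

Remaining items: Item 1, Item 2, Item 4 (k = 3).
sum of item variances = 0.598 + 1.966 + 2.253 = 4.817
Var(T) = 4.817 + 2 × 2.391 = 9.599
α (item deleted) = (3/2)·(1 − 4.817/9.599) = 0.747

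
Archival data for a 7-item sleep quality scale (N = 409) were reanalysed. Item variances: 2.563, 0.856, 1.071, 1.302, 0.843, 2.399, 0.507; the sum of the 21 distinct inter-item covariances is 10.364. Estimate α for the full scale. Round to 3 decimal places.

α = 0.799

Σσᵢ² = 2.563 + 0.856 + 1.071 + 1.302 + 0.843 + 2.399 + 0.507 = 9.541
Sum of distinct covariances = 10.364
Var(T) = Σσᵢ² + 2·Σcov = 9.541 + 2 × 10.364 = 30.269
α = (7/6)·(1 − 9.541/30.269) = 0.799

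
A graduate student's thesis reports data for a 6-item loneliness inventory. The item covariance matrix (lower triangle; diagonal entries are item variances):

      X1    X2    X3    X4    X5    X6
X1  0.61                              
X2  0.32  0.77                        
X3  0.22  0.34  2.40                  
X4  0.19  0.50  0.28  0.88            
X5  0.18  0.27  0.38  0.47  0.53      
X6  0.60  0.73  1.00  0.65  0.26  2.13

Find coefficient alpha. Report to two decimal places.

coefficient alpha = 0.76

sum of item variances = 0.61 + 0.77 + 2.40 + 0.88 + 0.53 + 2.13 = 7.32
Sum of the distinct covariances = 6.39
total variance = 7.32 + 2 × 6.39 = 20.10
α = (k/(k−1))·(1 − sum of item variances/total variance) = (6/5)·(1 − 7.32/20.10) = 0.76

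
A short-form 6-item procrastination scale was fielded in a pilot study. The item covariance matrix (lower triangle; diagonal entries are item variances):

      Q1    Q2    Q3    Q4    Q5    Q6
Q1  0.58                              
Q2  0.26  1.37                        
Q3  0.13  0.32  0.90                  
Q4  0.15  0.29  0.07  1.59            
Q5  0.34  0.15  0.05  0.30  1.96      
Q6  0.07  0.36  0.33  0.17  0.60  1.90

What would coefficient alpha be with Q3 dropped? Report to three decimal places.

α = 0.526

Remaining items: Q1, Q2, Q4, Q5, Q6 (k = 5).
sum of item variances = 0.58 + 1.37 + 1.59 + 1.96 + 1.90 = 7.40
σ²_total = 7.40 + 2 × 2.69 = 12.78
α (item deleted) = (5/4)·(1 − 7.40/12.78) = 0.526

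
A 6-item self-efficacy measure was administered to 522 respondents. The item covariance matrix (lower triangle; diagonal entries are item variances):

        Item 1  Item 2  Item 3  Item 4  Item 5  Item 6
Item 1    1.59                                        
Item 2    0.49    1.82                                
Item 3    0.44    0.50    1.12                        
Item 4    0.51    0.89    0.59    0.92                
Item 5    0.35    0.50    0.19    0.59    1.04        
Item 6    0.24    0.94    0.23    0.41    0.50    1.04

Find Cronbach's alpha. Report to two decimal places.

Σσᵢ² = 1.59 + 1.82 + 1.12 + 0.92 + 1.04 + 1.04 = 7.53
Sum of the distinct covariances = 7.37
σ²_total = 7.53 + 2 × 7.37 = 22.27
α = (k/(k−1))·(1 − Σσᵢ²/σ²_total) = (6/5)·(1 − 7.53/22.27) = 0.79

Cronbach's alpha = 0.79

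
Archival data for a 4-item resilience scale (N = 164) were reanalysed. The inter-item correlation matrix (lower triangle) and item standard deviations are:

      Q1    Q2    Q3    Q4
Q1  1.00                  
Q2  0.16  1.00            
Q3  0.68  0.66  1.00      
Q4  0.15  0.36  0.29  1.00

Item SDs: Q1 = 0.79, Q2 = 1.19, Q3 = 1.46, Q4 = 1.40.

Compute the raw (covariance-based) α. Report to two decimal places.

α = 0.70

Σσ²ᵢ = 0.79² + 1.19² + 1.46² + 1.40² = 6.1318
Covariances σ_ij = r_ij · s_i · s_j:
  σ(Q1,Q2) = 0.16 × 0.79 × 1.19 = 0.1504
  σ(Q1,Q3) = 0.68 × 0.79 × 1.46 = 0.7843
  σ(Q1,Q4) = 0.15 × 0.79 × 1.40 = 0.1659
  σ(Q2,Q3) = 0.66 × 1.19 × 1.46 = 1.1467
  σ(Q2,Q4) = 0.36 × 1.19 × 1.40 = 0.5998
  σ(Q3,Q4) = 0.29 × 1.46 × 1.40 = 0.5928
σ²_T = Σσ²ᵢ + 2·Σσ_ij = 6.1318 + 2 × 3.4399 = 13.0116
α = (4/3)·(1 − 6.1318/13.0116) = 0.70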